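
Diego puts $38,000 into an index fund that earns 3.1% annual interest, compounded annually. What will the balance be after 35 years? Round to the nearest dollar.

Growth factor = (1 + 0.031)^35 ≈ 2.91107426479.
A ≈ 38,000 × 2.91107426479 ≈ 110,620.8221.

$110,621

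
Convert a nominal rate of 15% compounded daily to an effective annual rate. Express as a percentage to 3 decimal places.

EAR = (1 + 15%/365)^365 − 1 = (1 + 0.000410959)^365 − 1.
(1 + 0.000410959)^365 ≈ 1.161798, so EAR ≈ 16.17984%.

16.180%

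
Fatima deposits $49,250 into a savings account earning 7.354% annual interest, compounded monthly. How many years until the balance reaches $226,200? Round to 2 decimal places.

20.79 years

We need (1 + 0.00612833)^(12t) = 4.5929, so 12t = ln 4.5929 / ln 1.006128 ≈ 249.5257.
t ≈ 249.5257/12 = 20.7938 years.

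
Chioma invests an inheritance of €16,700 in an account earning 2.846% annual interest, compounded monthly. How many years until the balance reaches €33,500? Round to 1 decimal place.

24.5 years

We need (1 + 0.00237167)^(12t) = 2.006, so 12t = ln 2.006 / ln 1.002372 ≈ 293.8701.
t ≈ 293.8701/12 = 24.4892 years.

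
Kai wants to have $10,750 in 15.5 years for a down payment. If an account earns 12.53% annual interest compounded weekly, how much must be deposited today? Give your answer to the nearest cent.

$1,545.11

Periodic rate = 12.53%/52 = 0.00240962; 806 periods.
P = 10,750/(1 + 0.1253/52)^806 ≈ 10,750/6.9574556141 ≈ 1,545.1051.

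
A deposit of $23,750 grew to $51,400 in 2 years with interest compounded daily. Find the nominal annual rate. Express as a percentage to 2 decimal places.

The 730-period growth factor is 51,400/23,750 = 2.16421.
r/365 = 2.16421^(1/730) − 1 ≈ 0.00105817, so r ≈ 365·0.00105817 = 38.62320%.

38.62%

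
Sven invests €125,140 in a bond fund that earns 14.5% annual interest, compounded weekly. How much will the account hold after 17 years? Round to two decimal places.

€1,467,040.97

Periodic rate = 14.5%/52 = 0.00278846; periods = 52·17 = 884.
A = 125,140·(1 + 0.145/52)^884 ≈ 125,140·11.72319779935 ≈ 1,467,040.9726.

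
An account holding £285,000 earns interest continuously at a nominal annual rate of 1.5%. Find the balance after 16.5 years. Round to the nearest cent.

£365,033.52

A = P·e^(rt) = 285,000·e^(0.015·16.5) = 285,000·e^0.2475.
e^0.2475 ≈ 1.28081936238, so A ≈ 365,033.5183.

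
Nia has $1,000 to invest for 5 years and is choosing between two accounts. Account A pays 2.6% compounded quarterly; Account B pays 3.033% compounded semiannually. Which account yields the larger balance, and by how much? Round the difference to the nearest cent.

Account B, by $24.08

A: (1 + 0.0065)^20 ≈ 1.138349404, so 1,000 × 1.138349404 ≈ 1,138.3494.
B: (1 + 0.015165)^10 ≈ 1.162428799, so 1,000 × 1.162428799 ≈ 1,162.4288.
Difference ≈ 24.0794 in favor of B.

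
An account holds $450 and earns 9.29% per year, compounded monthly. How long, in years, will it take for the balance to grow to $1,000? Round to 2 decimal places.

(1 + 0.00774167)^(12t) = 1,000/450 = 2.2222.
12t·ln(1 + 0.00774167) = ln(2.2222); 12t = 0.79851/0.00771185 ≈ 103.5429.
t ≈ 8.6286 years.

8.63 years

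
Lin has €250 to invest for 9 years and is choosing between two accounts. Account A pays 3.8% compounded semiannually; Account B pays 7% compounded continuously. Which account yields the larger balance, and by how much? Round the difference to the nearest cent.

A: (1 + 0.019)^18 ≈ 1.40325084, so 250 × 1.40325084 ≈ 350.8127.
B: e^(0.07·9) = e^0.63 ≈ 1.87761058, so 250 × 1.87761058 ≈ 469.4026.
Difference ≈ 118.5899 in favor of B.

Account B, by €118.59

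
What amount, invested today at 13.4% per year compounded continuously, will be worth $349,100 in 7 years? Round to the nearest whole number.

P = A·e^(−rt) = 349,100·e^(−0.938).
e^(−0.938) ≈ 0.391409872806, so P ≈ 136,641.1866.

$136,641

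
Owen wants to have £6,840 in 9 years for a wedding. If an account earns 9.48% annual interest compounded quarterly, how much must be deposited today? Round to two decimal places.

Periodic rate = 9.48%/4 = 0.0237; 36 periods.
P = 6,840/(1 + 0.0237)^36 ≈ 6,840/2.323899371 ≈ 2,943.3288.

£2,943.33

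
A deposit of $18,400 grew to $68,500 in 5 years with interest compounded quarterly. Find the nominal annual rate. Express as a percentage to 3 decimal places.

(1 + r/4)^20 = 68,500/18,400 = 3.72283.
1 + r/4 = 3.72283^(1/20) ≈ 1.067932, so r/4 ≈ 0.0679321.
r ≈ 4·0.0679321 = 27.17284%.

27.173%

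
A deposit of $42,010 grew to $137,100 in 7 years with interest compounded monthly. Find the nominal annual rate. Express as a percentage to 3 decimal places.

17.017%

(1 + r/12)^84 = 137,100/42,010 = 3.26351.
1 + r/12 = 3.26351^(1/84) ≈ 1.014181, so r/12 ≈ 0.0141806.
r ≈ 12·0.0141806 = 17.01671%.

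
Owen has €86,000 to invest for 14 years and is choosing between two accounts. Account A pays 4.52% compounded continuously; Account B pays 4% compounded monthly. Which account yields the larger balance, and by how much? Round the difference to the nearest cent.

Account A growth factor: e^(0.0452·14) = e^0.6328 ≈ 1.88287525599; balance ≈ 161,927.2720.
Account B growth factor: (1 + 0.04/12)^168 ≈ 1.74904292017; balance ≈ 150,417.6911.
Account A is larger by 11,509.5809.

Account A, by €11,509.58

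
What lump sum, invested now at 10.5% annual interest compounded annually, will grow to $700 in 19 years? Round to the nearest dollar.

Annual rate = 10.5% = 0.105; 19 periods.
P = 700/(1 + 0.105)^19 ≈ 700/6.66627588 ≈ 105.0062.

$105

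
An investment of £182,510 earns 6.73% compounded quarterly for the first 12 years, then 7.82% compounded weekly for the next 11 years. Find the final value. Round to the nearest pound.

After 12 years at 6.73%: 182,510 × 2.22750321003 ≈ 406,541.6109.
Then 11 years at 7.82%: 406,541.6109 × 2.36210658937 ≈ 960,294.6179.

£960,295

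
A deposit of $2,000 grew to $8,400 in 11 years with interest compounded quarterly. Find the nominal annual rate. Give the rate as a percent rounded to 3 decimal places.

(1 + r/4)^44 = 8,400/2,000 = 4.2.
1 + r/4 = 4.2^(1/44) ≈ 1.033153, so r/4 ≈ 0.0331533.
r ≈ 4·0.0331533 = 13.26131%.

13.261%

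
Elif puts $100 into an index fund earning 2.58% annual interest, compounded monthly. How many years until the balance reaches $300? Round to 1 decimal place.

(1 + 0.00215)^(12t) = 300/100 = 3.
12t·ln(1 + 0.00215) = ln(3); 12t = 1.0986/0.00214769 ≈ 511.5316.
t ≈ 42.6276 years.

42.6 years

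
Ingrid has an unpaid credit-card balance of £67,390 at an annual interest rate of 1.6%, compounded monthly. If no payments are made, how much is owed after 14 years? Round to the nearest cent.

Periodic rate = 1.6%/12 = 0.00133333; periods = 12·14 = 168.
A = 67,390·(1 + 0.016/12)^168 ≈ 67,390·1.2508843726 ≈ 84,297.0979.

£84,297.10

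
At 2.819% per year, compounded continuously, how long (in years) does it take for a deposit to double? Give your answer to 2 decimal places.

e^(0.02819t) = 2, so 0.02819t = ln 2 ≈ 0.69315.
t ≈ 0.69315/0.02819 ≈ 24.5884.

24.59 years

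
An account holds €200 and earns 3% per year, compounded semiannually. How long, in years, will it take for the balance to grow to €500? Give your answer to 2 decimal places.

30.77 years

(1 + 0.015)^(2t) = 500/200 = 2.5.
2t·ln(1 + 0.015) = ln(2.5); 2t = 0.91629/0.0148886 ≈ 61.5431.
t ≈ 30.7715 years.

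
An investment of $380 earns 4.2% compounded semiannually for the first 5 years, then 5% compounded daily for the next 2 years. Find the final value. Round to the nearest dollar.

After 5 years at 4.2%: 380 × 1.23099821 ≈ 467.7793.
Then 2 years at 5%: 467.7793 × 1.10516335 ≈ 516.9726.

$517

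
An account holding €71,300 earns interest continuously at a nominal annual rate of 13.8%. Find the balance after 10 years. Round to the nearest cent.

€283,410.49

A = P·e^(rt) = 71,300·e^(0.138·10) = 71,300·e^1.38.
e^1.38 ≈ 3.97490162749, so A ≈ 283,410.4860.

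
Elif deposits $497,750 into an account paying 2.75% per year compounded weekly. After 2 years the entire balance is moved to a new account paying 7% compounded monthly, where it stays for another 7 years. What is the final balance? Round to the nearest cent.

$857,190.15

After 2 years at 2.75%: 497,750 × 1.05652525465 ≈ 525,885.4455.
Then 7 years at 7%: 525,885.4455 × 1.62999405407 ≈ 857,190.1493.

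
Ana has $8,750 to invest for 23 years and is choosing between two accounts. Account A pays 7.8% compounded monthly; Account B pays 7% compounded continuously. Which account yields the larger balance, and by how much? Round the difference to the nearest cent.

A: (1 + 0.0065)^276 ≈ 5.9786491211, so 8,750 × 5.9786491211 ≈ 52,313.1798.
B: e^(0.07·23) = e^1.61 ≈ 5.0028112278, so 8,750 × 5.0028112278 ≈ 43,774.5982.
Difference ≈ 8,538.5816 in favor of A.

Account A, by $8,538.58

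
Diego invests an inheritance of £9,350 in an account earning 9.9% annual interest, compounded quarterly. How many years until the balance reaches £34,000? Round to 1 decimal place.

13.2 years

(1 + 0.02475)^(4t) = 34,000/9,350 = 3.6364.
4t·ln(1 + 0.02475) = ln(3.6364); 4t = 1.291/0.0244487 ≈ 52.8038.
t ≈ 13.2010 years.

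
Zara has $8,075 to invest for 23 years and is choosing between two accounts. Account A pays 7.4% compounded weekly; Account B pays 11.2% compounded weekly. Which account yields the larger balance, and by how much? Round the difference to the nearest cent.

A: (1 + 0.074/52)^1196 ≈ 5.4782741172, so 8,075 × 5.4782741172 ≈ 44,237.0635.
B: (1 + 0.112/52)^1196 ≈ 13.1080929661, so 8,075 × 13.1080929661 ≈ 105,847.8507.
Difference ≈ 61,610.7872 in favor of B.

Account B, by $61,610.79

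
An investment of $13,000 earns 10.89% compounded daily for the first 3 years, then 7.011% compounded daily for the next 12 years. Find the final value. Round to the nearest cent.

$41,797.64

Phase 1: 13,000·(1 + 0.1089/365)^1095 ≈ 18,022.1333.
Phase 2: 18,022.1333·(1 + 0.07011/365)^4380 ≈ 41,797.6384.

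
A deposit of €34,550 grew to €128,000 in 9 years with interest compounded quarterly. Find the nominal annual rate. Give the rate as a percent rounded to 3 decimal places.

(1 + r/4)^36 = 128,000/34,550 = 3.70478.
1 + r/4 = 3.70478^(1/36) ≈ 1.037048, so r/4 ≈ 0.0370482.
r ≈ 4·0.0370482 = 14.81928%.

14.819%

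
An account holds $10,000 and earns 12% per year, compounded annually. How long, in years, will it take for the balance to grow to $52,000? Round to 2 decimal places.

We need (1 + 0.12)^t = 5.2, so t = ln 5.2 / ln 1.12 ≈ 14.5476.

14.55 years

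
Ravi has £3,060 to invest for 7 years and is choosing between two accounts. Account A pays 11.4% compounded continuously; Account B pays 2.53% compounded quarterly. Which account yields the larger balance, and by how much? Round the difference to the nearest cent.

A: e^(0.114·7) = e^0.798 ≈ 2.221094295, so 3,060 × 2.221094295 ≈ 6,796.5485.
B: (1 + 0.006325)^28 ≈ 1.19308486, so 3,060 × 1.19308486 ≈ 3,650.8397.
Difference ≈ 3,145.7089 in favor of A.

Account A, by £3,145.71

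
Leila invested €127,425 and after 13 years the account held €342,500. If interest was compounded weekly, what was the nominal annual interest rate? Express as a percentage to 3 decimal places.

7.611%

The 676-period growth factor is 342,500/127,425 = 2.68786.
r/52 = 2.68786^(1/676) − 1 ≈ 0.00146371, so r ≈ 52·0.00146371 = 7.61129%.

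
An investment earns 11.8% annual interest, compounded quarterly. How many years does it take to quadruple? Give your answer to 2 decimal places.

11.92 years

(1 + 0.0295)^(4t) = 4.
4t = ln 4 / ln(1 + 0.0295) ≈ 1.3863/0.0290732 ≈ 47.6828.
t ≈ 11.9207.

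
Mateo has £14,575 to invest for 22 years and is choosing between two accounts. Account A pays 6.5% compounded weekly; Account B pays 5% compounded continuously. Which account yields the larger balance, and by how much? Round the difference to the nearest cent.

Account A, by £17,064.46

Account A growth factor: (1 + 0.00125)^1144 ≈ 4.1749692545; balance ≈ 60,850.1769.
Account B growth factor: e^(0.05·22) = e^1.1 ≈ 3.0041660239; balance ≈ 43,785.7198.
Account A is larger by 17,064.4571.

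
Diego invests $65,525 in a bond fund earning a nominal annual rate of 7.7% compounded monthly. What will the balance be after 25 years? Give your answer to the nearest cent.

$446,429.73

Growth factor = (1 + 0.077/12)^300 ≈ 6.81312058967.
A ≈ 65,525 × 6.81312058967 ≈ 446,429.7266.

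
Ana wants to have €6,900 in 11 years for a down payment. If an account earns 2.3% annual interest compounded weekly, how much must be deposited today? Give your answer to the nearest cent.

Periodic rate = 2.3%/52 = 0.000442308; 572 periods.
P = 6,900/(1 + 0.023/52)^572 ≈ 6,900/1.287811241 ≈ 5,357.9281.

€5,357.93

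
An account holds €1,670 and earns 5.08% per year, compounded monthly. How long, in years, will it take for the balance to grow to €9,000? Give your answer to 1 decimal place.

We need (1 + 0.00423333)^(12t) = 5.3892, so 12t = ln 5.3892 / ln 1.004233 ≈ 398.7316.
t ≈ 398.7316/12 = 33.2276 years.

33.2 years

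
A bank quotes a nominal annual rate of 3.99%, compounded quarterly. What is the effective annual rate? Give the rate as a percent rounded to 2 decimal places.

4.05%

EAR = (1 + 3.99%/4)^4 − 1 = (1 + 0.009975)^4 − 1.
(1 + 0.009975)^4 ≈ 1.040501, so EAR ≈ 4.05010%.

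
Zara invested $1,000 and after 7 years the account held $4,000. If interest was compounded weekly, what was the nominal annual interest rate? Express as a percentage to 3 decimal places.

The 364-period growth factor is 4,000/1,000 = 4.
r/52 = 4^(1/364) − 1 ≈ 0.00381576, so r ≈ 52·0.00381576 = 19.84197%.

19.842%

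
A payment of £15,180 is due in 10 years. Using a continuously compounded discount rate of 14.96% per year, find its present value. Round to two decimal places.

P = A·e^(−rt) = 15,180·e^(−1.496).
e^(−1.496) ≈ 0.22402446821, so P ≈ 3,400.6914.

£3,400.69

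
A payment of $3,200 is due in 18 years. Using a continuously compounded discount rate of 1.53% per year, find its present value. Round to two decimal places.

$2,429.66

P = A·e^(−rt) = 3,200·e^(−0.2754).
e^(−0.2754) ≈ 0.7592683551, so P ≈ 2,429.6587.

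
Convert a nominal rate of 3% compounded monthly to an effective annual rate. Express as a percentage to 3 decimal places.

3.042%

EAR = (1 + 3%/12)^12 − 1 = (1 + 0.0025)^12 − 1.
(1 + 0.0025)^12 ≈ 1.030416, so EAR ≈ 3.04160%.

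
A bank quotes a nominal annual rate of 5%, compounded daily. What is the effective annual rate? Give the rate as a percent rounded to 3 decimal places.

5.127%

One year is 365 periods at 0.000136986 each: (1 + 0.000136986)^365 ≈ 1.051267.
EAR = 1.051267 − 1 ≈ 5.12675%.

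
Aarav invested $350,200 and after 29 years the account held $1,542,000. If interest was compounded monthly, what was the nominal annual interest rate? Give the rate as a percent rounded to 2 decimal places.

5.12%

(1 + r/12)^348 = 1,542,000/350,200 = 4.4032.
1 + r/12 = 4.4032^(1/348) ≈ 1.004269, so r/12 ≈ 0.00426866.
r ≈ 12·0.00426866 = 5.12239%.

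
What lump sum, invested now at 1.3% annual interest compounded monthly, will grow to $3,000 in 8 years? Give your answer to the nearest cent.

Growth factor = (1 + 0.013/12)^96 ≈ 1.109537994.
P = 3,000/1.109537994 ≈ 2,703.8281.

$2,703.83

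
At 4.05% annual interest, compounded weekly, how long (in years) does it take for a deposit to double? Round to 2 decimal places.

17.12 years

(1 + 0.000778846)^(52t) = 2.
52t = ln 2 / ln(1 + 0.000778846) ≈ 0.69315/0.000778543 ≈ 890.3133.
t ≈ 17.1214.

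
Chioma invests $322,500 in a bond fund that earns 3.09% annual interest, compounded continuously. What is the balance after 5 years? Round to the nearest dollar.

$376,381

A = P·e^(rt) = 322,500·e^(0.0309·5) = 322,500·e^0.1545.
e^0.1545 ≈ 1.16707427806, so A ≈ 376,381.4547.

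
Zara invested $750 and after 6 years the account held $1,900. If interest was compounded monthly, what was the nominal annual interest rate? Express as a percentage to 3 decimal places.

The 72-period growth factor is 1,900/750 = 2.53333.
r/12 = 2.53333^(1/72) − 1 ≈ 0.0129939, so r ≈ 12·0.0129939 = 15.59270%.

15.593%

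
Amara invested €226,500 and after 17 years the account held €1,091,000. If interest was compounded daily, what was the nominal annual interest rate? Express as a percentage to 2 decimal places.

9.25%

The 6205-period growth factor is 1,091,000/226,500 = 4.81678.
r/365 = 4.81678^(1/6205) − 1 ≈ 0.000253393, so r ≈ 365·0.000253393 = 9.24885%.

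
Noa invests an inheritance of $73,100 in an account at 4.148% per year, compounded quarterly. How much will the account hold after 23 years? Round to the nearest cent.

$188,850.48

Growth factor = (1 + 0.01037)^92 ≈ 2.58345393204.
A ≈ 73,100 × 2.58345393204 ≈ 188,850.4824.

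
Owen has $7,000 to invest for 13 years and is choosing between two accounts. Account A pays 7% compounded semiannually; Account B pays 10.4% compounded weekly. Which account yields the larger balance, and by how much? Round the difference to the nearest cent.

Account B, by $9,897.82

A: (1 + 0.035)^26 ≈ 2.4459585587, so 7,000 × 2.4459585587 ≈ 17,121.7099.
B: (1 + 0.002)^676 ≈ 3.8599329002, so 7,000 × 3.8599329002 ≈ 27,019.5303.
Difference ≈ 9,897.8204 in favor of B.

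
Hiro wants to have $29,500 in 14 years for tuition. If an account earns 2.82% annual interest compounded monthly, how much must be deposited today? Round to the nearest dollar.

Periodic rate = 2.82%/12 = 0.00235; 168 periods.
P = 29,500/(1 + 0.00235)^168 ≈ 29,500/1.4834001263 ≈ 19,886.7450.

$19,887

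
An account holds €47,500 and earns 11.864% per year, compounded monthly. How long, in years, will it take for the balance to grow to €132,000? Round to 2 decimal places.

8.66 years

We need (1 + 0.00988667)^(12t) = 2.7789, so 12t = ln 2.7789 / ln 1.009887 ≈ 103.8890.
t ≈ 103.8890/12 = 8.6574 years.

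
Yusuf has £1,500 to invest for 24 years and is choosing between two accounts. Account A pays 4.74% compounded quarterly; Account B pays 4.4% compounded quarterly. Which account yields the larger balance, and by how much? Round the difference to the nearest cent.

Account A growth factor: (1 + 0.01185)^96 ≈ 3.098482574; balance ≈ 4,647.7239.
Account B growth factor: (1 + 0.011)^96 ≈ 2.858320583; balance ≈ 4,287.4809.
Account A is larger by 360.2430.

Account A, by £360.24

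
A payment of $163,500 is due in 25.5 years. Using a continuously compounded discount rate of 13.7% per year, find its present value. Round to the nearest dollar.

P = A·e^(−rt) = 163,500·e^(−3.4935).
e^(−3.4935) ≈ 0.0303943057187, so P ≈ 4,969.4690.

$4,969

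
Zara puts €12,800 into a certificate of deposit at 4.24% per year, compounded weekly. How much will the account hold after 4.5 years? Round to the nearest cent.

Periodic rate = 4.24%/52 = 0.000815385; periods = 52·4.5 = 234.
A = 12,800·(1 + 0.0424/52)^234 ≈ 12,800·1.2101232992 ≈ 15,489.5782.

€15,489.58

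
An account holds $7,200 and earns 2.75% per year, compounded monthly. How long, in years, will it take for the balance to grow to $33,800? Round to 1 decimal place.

(1 + 0.00229167)^(12t) = 33,800/7,200 = 4.6944.
12t·ln(1 + 0.00229167) = ln(4.6944); 12t = 1.5464/0.00228904 ≈ 675.5568.
t ≈ 56.2964 years.

56.3 years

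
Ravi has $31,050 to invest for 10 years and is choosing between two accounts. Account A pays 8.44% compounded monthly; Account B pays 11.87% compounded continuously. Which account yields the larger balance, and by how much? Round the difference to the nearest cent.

Account A growth factor: (1 + 0.0844/12)^120 ≈ 2.3187906478; balance ≈ 71,998.4496.
Account B growth factor: e^(0.1187·10) = e^1.187 ≈ 3.27723474085; balance ≈ 101,758.1387.
Account B is larger by 29,759.6891.

Account B, by $29,759.69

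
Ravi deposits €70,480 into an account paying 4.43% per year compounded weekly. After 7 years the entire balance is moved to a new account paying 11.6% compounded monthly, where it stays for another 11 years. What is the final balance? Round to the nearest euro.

€342,123

Phase 1: 70,480·(1 + 0.0443/52)^364 ≈ 96,091.1256.
Phase 2: 96,091.1256·(1 + 0.116/12)^132 ≈ 342,122.5792.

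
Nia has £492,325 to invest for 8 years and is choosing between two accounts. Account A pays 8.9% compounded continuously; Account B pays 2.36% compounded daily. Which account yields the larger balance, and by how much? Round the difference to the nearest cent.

Account A, by £408,763.33

A: e^(0.089·8) = e^0.712 ≈ 2.03806331186, so 492,325 × 2.03806331186 ≈ 1,003,389.5200.
B: (1 + 0.0236/365)^2920 ≈ 1.20779199678, so 492,325 × 1.20779199678 ≈ 594,626.1948.
Difference ≈ 408,763.3252 in favor of A.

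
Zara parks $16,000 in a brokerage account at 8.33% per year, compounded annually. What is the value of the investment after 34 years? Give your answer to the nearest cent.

$242,983.76

Growth factor = (1 + 0.0833)^34 ≈ 15.1864850511.
A ≈ 16,000 × 15.1864850511 ≈ 242,983.7608.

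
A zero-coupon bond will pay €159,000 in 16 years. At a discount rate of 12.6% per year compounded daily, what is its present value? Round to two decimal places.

€21,184.13

Periodic rate = 12.6%/365 = 0.000345205; 5840 periods.
P = 159,000/(1 + 0.126/365)^5840 ≈ 159,000/7.50562029776 ≈ 21,184.1252.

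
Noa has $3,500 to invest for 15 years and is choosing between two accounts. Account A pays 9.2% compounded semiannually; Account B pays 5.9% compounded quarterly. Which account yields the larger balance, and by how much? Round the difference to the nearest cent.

Account A, by $5,064.40

A: (1 + 0.046)^30 ≈ 3.8543445603, so 3,500 × 3.8543445603 ≈ 13,490.2060.
B: (1 + 0.01475)^60 ≈ 2.407374186, so 3,500 × 2.407374186 ≈ 8,425.8097.
Difference ≈ 5,064.3963 in favor of A.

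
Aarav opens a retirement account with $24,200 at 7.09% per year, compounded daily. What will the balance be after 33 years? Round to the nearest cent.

$251,093.51

Periodic rate = 7.09%/365 = 0.000194247; periods = 365·33 = 12045.
A = 24,200·(1 + 0.0709/365)^12045 ≈ 24,200·10.3757649142 ≈ 251,093.5109.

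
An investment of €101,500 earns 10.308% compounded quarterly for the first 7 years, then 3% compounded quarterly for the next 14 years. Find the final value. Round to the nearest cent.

Phase 1: 101,500·(1 + 0.02577)^28 ≈ 206,950.2033.
Phase 2: 206,950.2033·(1 + 0.0075)^56 ≈ 314,477.0283.

€314,477.03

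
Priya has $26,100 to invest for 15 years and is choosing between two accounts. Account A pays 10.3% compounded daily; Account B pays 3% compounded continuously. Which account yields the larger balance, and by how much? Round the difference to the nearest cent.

Account A growth factor: (1 + 0.103/365)^5475 ≈ 4.68694998487; balance ≈ 122,329.3946.
Account B growth factor: e^(0.03·15) = e^0.45 ≈ 1.5683121855; balance ≈ 40,932.9480.
Account A is larger by 81,396.4466.

Account A, by $81,396.45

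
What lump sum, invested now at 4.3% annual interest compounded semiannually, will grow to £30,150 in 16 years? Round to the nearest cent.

£15,263.69

Growth factor = (1 + 0.0215)^32 ≈ 1.975276382.
P = 30,150/1.975276382 ≈ 15,263.6868.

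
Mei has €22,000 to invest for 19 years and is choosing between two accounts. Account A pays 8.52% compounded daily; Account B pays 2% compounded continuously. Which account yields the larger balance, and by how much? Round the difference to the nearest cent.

Account A, by €78,843.43

A: (1 + 0.0852/365)^6935 ≈ 5.04607692816, so 22,000 × 5.04607692816 ≈ 111,013.6924.
B: e^(0.02·19) = e^0.38 ≈ 1.4622845894, so 22,000 × 1.4622845894 ≈ 32,170.2610.
Difference ≈ 78,843.4315 in favor of A.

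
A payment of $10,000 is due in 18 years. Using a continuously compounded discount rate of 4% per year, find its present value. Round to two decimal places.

P = A·e^(−rt) = 10,000·e^(−0.72).
e^(−0.72) ≈ 0.486752256, so P ≈ 4,867.5226.

$4,867.52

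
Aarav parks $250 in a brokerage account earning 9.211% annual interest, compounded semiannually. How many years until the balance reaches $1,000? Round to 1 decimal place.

15.4 years

We need (1 + 0.046055)^(2t) = 4, so 2t = ln 4 / ln 1.046055 ≈ 30.7888.
t ≈ 30.7888/2 = 15.3944 years.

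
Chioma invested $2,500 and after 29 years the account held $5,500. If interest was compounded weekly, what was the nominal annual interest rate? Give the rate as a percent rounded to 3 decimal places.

(1 + r/52)^1508 = 5,500/2,500 = 2.2.
1 + r/52 = 2.2^(1/1508) ≈ 1.000523, so r/52 ≈ 0.000522986.
r ≈ 52·0.000522986 = 2.71953%.

2.720%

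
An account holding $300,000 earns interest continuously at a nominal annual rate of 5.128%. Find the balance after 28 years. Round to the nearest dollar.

$1,260,952

A = P·e^(rt) = 300,000·e^(0.05128·28) = 300,000·e^1.43584.
e^1.43584 ≈ 4.203174192645, so A ≈ 1,260,952.2578.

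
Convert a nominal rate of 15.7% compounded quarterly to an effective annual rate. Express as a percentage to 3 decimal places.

16.649%

One year is 4 periods at 0.03925 each: (1 + 0.03925)^4 ≈ 1.166488.
EAR = 1.166488 − 1 ≈ 16.64876%.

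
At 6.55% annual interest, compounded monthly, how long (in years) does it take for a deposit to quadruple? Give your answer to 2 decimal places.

(1 + 0.00545833)^(12t) = 4.
12t = ln 4 / ln(1 + 0.00545833) ≈ 1.3863/0.00544349 ≈ 254.6701.
t ≈ 21.2225.

21.22 years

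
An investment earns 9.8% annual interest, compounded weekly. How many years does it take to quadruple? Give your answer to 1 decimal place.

(1 + 0.00188462)^(52t) = 4.
52t = ln 4 / ln(1 + 0.00188462) ≈ 1.3863/0.00188284 ≈ 736.2777.
t ≈ 14.1592.

14.2 years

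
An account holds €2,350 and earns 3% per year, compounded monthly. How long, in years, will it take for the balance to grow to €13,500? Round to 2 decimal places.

(1 + 0.0025)^(12t) = 13,500/2,350 = 5.7447.
12t·ln(1 + 0.0025) = ln(5.7447); 12t = 1.7483/0.00249688 ≈ 700.1835.
t ≈ 58.3486 years.

58.35 years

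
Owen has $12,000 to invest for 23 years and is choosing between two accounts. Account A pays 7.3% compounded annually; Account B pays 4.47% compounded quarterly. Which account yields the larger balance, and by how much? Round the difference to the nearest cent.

Account A, by $27,311.89

Account A growth factor: (1 + 0.073)^23 ≈ 5.0558433022; balance ≈ 60,670.1196.
Account B growth factor: (1 + 0.011175)^92 ≈ 2.7798526768; balance ≈ 33,358.2321.
Account A is larger by 27,311.8875.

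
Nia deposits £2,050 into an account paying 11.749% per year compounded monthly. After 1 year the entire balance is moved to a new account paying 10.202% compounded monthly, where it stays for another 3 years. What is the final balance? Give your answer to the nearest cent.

After 1 years at 11.749%: 2,050 × 1.12402789 ≈ 2,304.2572.
Then 3 years at 10.202%: 2,304.2572 × 1.35630802 ≈ 3,125.2825.

£3,125.28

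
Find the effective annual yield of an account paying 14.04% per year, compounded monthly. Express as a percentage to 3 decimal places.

14.980%

One year is 12 periods at 0.0117 each: (1 + 0.0117)^12 ≈ 1.149797.
EAR = 1.149797 − 1 ≈ 14.97965%.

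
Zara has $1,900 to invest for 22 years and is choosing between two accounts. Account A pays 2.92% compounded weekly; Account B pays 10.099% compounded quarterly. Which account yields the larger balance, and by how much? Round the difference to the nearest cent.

Account B, by $13,436.97

Account A growth factor: (1 + 0.0292/52)^1144 ≈ 1.900695176; balance ≈ 3,611.3208.
Account B growth factor: (1 + 0.0252475)^88 ≈ 8.9727851453; balance ≈ 17,048.2918.
Account B is larger by 13,436.9709.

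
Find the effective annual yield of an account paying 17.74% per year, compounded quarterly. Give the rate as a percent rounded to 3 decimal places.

18.955%

One year is 4 periods at 0.04435 each: (1 + 0.04435)^4 ≈ 1.189554.
EAR = 1.189554 − 1 ≈ 18.95543%.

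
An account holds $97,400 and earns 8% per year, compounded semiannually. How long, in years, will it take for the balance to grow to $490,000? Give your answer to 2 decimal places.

(1 + 0.04)^(2t) = 490,000/97,400 = 5.0308.
2t·ln(1 + 0.04) = ln(5.0308); 2t = 1.6156/0.0392207 ≈ 41.1920.
t ≈ 20.5960 years.

20.60 years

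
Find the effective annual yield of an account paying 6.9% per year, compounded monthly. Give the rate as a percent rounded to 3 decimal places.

One year is 12 periods at 0.00575 each: (1 + 0.00575)^12 ≈ 1.071224.
EAR = 1.071224 − 1 ≈ 7.12245%.

7.122%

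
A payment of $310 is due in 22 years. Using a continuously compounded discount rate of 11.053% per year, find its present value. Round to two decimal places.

$27.25

P = A·e^(−rt) = 310·e^(−2.43166).
e^(−2.43166) ≈ 0.0878908127, so P ≈ 27.2462.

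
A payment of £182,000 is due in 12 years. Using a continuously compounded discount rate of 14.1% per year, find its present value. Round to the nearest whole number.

P = A·e^(−rt) = 182,000·e^(−1.692).
e^(−1.692) ≈ 0.184150853738, so P ≈ 33,515.4554.

£33,515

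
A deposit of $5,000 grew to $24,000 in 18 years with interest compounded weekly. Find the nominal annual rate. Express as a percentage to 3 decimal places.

8.722%

(1 + r/52)^936 = 24,000/5,000 = 4.8.
1 + r/52 = 4.8^(1/936) ≈ 1.001677, so r/52 ≈ 0.00167728.
r ≈ 52·0.00167728 = 8.72184%.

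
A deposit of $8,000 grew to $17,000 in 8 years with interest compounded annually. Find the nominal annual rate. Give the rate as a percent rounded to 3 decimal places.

(1 + r)^8 = 17,000/8,000 = 2.125.
1 + r = 2.125^(1/8) ≈ 1.098803, so r ≈ 0.0988031.
r ≈ 9.88031%.

9.880%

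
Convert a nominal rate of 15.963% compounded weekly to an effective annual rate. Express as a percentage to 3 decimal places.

One year is 52 periods at 0.00306981 each: (1 + 0.00306981)^52 ≈ 1.17279.
EAR = 1.17279 − 1 ≈ 17.27900%.

17.279%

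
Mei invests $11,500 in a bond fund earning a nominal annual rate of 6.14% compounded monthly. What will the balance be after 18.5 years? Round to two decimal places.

$35,707.15

Growth factor = (1 + 0.0614/12)^222 ≈ 3.1049694116.
A ≈ 11,500 × 3.1049694116 ≈ 35,707.1482.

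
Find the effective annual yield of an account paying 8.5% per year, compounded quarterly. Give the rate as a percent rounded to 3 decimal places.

8.775%

EAR = (1 + 8.5%/4)^4 − 1 = (1 + 0.02125)^4 − 1.
(1 + 0.02125)^4 ≈ 1.087748, so EAR ≈ 8.77480%.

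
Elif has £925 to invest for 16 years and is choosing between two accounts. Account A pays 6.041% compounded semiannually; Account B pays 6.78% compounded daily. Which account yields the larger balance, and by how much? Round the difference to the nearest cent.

Account B, by £339.49

A: (1 + 0.030205)^32 ≈ 2.591533978, so 925 × 2.591533978 ≈ 2,397.1689.
B: (1 + 0.0678/365)^5840 ≈ 2.95854993, so 925 × 2.95854993 ≈ 2,736.6587.
Difference ≈ 339.4898 in favor of B.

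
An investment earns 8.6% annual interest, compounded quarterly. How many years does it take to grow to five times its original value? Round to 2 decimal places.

(1 + 0.0215)^(4t) = 5.
4t = ln 5 / ln(1 + 0.0215) ≈ 1.6094/0.0212721 ≈ 75.6594.
t ≈ 18.9149.

18.91 years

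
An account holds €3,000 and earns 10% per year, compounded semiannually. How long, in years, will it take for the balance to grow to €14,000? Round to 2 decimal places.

(1 + 0.05)^(2t) = 14,000/3,000 = 4.6667.
2t·ln(1 + 0.05) = ln(4.6667); 2t = 1.5404/0.0487902 ≈ 31.5729.
t ≈ 15.7864 years.

15.79 years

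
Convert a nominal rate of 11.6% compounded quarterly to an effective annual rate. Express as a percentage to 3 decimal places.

12.114%

EAR = (1 + 11.6%/4)^4 − 1 = (1 + 0.029)^4 − 1.
(1 + 0.029)^4 ≈ 1.121144, so EAR ≈ 12.11443%.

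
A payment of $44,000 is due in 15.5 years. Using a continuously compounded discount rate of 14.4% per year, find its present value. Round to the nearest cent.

$4,721.80

P = A·e^(−rt) = 44,000·e^(−2.232).
e^(−2.232) ≈ 0.10731358819, so P ≈ 4,721.7979.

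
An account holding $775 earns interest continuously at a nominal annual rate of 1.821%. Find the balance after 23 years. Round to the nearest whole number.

$1,178

A = P·e^(rt) = 775·e^(0.01821·23) = 775·e^0.41883.
e^0.41883 ≈ 1.520181902, so A ≈ 1,178.1410.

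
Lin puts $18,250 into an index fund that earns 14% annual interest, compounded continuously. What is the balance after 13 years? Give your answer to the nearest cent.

$112,636.42

A = P·e^(rt) = 18,250·e^(0.14·13) = 18,250·e^1.82.
e^1.82 ≈ 6.17185844988, so A ≈ 112,636.4167.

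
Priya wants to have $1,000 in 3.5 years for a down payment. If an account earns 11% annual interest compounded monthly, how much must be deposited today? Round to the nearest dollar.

Periodic rate = 11%/12 = 0.00916667; 42 periods.
P = 1,000/(1 + 0.11/12)^42 ≈ 1,000/1.46703906 ≈ 681.6451.

$682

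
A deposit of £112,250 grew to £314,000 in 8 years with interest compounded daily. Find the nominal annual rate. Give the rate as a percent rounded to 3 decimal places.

The 2920-period growth factor is 314,000/112,250 = 2.79733.
r/365 = 2.79733^(1/2920) − 1 ≈ 0.000352344, so r ≈ 365·0.000352344 = 12.86057%.

12.861%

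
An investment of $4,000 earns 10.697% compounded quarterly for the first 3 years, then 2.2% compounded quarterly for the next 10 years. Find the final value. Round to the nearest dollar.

$6,837

Phase 1: 4,000·(1 + 0.0267425)^12 ≈ 5,490.3302.
Phase 2: 5,490.3302·(1 + 0.0055)^40 ≈ 6,837.2500.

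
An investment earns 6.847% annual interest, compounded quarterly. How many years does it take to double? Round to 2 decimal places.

(1 + 0.0171175)^(4t) = 2.
4t = ln 2 / ln(1 + 0.0171175) ≈ 0.69315/0.0169726 ≈ 40.8391.
t ≈ 10.2098.

10.21 years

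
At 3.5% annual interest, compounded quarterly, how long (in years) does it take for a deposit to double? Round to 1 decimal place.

(1 + 0.00875)^(4t) = 2.
4t = ln 2 / ln(1 + 0.00875) ≈ 0.69315/0.00871194 ≈ 79.5629.
t ≈ 19.8907.

19.9 years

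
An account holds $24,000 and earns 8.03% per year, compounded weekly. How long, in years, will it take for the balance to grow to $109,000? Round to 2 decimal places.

(1 + 0.00154423)^(52t) = 109,000/24,000 = 4.5417.
52t·ln(1 + 0.00154423) = ln(4.5417); 52t = 1.5133/0.00154304 ≈ 980.7227.
t ≈ 18.8601 years.

18.86 years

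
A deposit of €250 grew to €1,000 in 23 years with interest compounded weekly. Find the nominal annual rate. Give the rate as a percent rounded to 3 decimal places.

6.031%

The 1196-period growth factor is 1,000/250 = 4.
r/52 = 4^(1/1196) − 1 ≈ 0.00115978, so r ≈ 52·0.00115978 = 6.03086%.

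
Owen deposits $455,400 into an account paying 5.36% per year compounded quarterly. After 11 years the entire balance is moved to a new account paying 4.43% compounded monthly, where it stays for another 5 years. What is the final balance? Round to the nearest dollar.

$1,020,403

Phase 1: 455,400·(1 + 0.0134)^44 ≈ 817,998.7204.
Phase 2: 817,998.7204·(1 + 0.0443/12)^60 ≈ 1,020,402.9973.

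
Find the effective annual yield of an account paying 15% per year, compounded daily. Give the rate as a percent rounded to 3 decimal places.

One year is 365 periods at 0.000410959 each: (1 + 0.000410959)^365 ≈ 1.161798.
EAR = 1.161798 − 1 ≈ 16.17984%.

16.180%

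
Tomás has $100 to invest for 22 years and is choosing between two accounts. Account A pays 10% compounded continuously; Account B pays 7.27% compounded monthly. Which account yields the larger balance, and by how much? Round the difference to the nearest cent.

Account A growth factor: e^(0.1·22) = e^2.2 ≈ 9.0250135; balance ≈ 902.5013.
Account B growth factor: (1 + 0.0727/12)^264 ≈ 4.92623316; balance ≈ 492.6233.
Account A is larger by 409.8780.

Account A, by $409.88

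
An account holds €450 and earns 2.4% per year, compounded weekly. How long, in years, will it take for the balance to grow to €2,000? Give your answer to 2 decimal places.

62.17 years

(1 + 0.000461538)^(52t) = 2,000/450 = 4.4444.
52t·ln(1 + 0.000461538) = ln(4.4444); 52t = 1.4917/0.000461432 ≈ 3232.6647.
t ≈ 62.1666 years.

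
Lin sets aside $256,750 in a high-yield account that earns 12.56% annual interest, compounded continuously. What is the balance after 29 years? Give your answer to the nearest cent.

$9,803,579.46

A = P·e^(rt) = 256,750·e^(0.1256·29) = 256,750·e^3.6424.
e^3.6424 ≈ 38.18336692585, so A ≈ 9,803,579.4582.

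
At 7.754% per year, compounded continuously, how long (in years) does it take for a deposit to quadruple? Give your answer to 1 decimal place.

17.9 years

e^(0.07754t) = 4, so 0.07754t = ln 4 ≈ 1.3863.
t ≈ 1.3863/0.07754 ≈ 17.8784.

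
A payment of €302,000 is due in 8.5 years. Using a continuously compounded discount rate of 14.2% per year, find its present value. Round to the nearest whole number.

€90,326

P = A·e^(−rt) = 302,000·e^(−1.207).
e^(−1.207) ≈ 0.299093214499, so P ≈ 90,326.1508.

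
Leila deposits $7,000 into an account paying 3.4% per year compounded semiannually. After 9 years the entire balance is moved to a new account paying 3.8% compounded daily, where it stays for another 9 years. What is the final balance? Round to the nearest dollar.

$13,347

Phase 1: 7,000·(1 + 0.017)^18 ≈ 9,481.4595.
Phase 2: 9,481.4595·(1 + 0.038/365)^3285 ≈ 13,347.3846.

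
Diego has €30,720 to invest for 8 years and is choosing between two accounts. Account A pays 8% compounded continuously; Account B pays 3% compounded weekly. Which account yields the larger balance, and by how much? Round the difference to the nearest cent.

Account A growth factor: e^(0.08·8) = e^0.64 ≈ 1.8964808793; balance ≈ 58,259.8926.
Account B growth factor: (1 + 0.03/52)^416 ≈ 1.2711611776; balance ≈ 39,050.0714.
Account A is larger by 19,209.8212.

Account A, by €19,209.82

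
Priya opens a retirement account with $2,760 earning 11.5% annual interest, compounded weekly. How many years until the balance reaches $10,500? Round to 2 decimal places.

We need (1 + 0.00221154)^(52t) = 3.8043, so 52t = ln 3.8043 / ln 1.002212 ≈ 604.8375.
t ≈ 604.8375/52 = 11.6315 years.

11.63 years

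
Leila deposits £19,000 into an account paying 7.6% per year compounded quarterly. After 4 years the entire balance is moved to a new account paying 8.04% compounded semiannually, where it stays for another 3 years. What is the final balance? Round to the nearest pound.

Phase 1: 19,000·(1 + 0.019)^16 ≈ 25,676.7791.
Phase 2: 25,676.7791·(1 + 0.0402)^6 ≈ 32,526.8226.

£32,527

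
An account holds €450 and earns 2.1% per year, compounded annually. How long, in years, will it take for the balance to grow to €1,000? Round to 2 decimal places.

38.42 years

(1 + 0.021)^t = 1,000/450 = 2.2222.
t·ln(1 + 0.021) = ln(2.2222); t = 0.79851/0.0207825 ≈ 38.4220.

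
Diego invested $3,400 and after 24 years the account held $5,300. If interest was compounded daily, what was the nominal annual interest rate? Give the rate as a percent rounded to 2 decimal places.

1.85%

(1 + r/365)^8760 = 5,300/3,400 = 1.55882.
1 + r/365 = 1.55882^(1/8760) ≈ 1.000051, so r/365 ≈ 0.0000506784.
r ≈ 365·0.0000506784 = 1.84976%.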